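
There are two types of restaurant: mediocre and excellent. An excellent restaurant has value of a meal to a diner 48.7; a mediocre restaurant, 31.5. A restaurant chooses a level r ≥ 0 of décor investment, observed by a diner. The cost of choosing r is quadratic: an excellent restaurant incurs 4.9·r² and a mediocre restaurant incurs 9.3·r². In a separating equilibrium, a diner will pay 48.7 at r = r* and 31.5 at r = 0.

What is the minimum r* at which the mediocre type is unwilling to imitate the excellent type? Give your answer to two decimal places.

The mediocre type at r = 0 receives 31.5; imitating at r* yields 48.7 − 9.3·r*².
Indifference: 31.5 = 48.7 − 9.3·r*², so r*² = (48.7 − 31.5) / 9.3 ≈ 1.8495.
r* = √1.8495 ≈ 1.36.

1.36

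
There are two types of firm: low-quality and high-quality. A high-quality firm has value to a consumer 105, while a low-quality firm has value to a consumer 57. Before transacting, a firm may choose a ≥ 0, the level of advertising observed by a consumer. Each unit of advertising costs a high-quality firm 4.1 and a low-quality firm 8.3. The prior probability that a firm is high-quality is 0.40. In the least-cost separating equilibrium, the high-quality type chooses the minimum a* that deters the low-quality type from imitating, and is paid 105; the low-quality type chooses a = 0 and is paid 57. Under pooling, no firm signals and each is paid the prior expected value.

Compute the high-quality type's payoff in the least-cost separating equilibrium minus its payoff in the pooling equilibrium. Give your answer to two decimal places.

5.09

Least-cost separating signal: a* solves 57 = 105 − 8.3·a*, so a* = (105 − 57)/8.3 ≈ 5.7831.
High-quality type's separating payoff: 105 − 4.1 × a* = 105 − 4.1 × (105 − 57)/8.3 = 105 − 196.8/8.3 ≈ 81.2892.
Pooling payoff: 0.40 × 105 + 0.60 × 57 = 76.2.
Difference: 81.2892 − 76.2 = 5.0892, i.e. 5.09 to two decimal places.
The high-quality type prefers to separate.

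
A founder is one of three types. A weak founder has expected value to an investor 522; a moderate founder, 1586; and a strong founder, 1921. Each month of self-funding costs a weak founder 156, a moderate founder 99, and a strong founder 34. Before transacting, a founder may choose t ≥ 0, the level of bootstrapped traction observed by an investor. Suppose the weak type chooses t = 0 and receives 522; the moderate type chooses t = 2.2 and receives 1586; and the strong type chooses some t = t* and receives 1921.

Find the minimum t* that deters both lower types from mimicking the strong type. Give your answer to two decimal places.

8.97

Moderate type (on-path payoff 1586 − 99×2.2 = 1368.2) won't mimic when 1368.2 ≥ 1921 − 99·t*, i.e. t* ≥ 5.58.
Weak type (on-path payoff 522) won't mimic when 522 ≥ 1921 − 156·t*, i.e. t* ≥ 8.97.
Both must hold, so t* = max(8.97, 5.58) = 8.97. The weak type's constraint binds.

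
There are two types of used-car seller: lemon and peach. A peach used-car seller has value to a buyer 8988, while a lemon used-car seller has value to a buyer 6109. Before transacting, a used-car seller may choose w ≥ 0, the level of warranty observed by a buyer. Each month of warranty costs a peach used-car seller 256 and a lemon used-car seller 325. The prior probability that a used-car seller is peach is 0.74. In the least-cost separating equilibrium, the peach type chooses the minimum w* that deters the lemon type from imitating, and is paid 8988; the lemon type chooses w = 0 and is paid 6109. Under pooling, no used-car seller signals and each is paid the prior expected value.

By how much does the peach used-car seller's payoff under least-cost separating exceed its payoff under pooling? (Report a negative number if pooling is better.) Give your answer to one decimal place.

-1519.2

Least-cost separating signal: w* solves 6109 = 8988 − 325·w*, so w* = (8988 − 6109)/325 ≈ 8.8585.
Peach type's separating payoff: 8988 − 256 × w* = 8988 − 256 × (8988 − 6109)/325 = 8988 − 737024/325 ≈ 6720.234.
Pooling payoff: 0.74 × 8988 + 0.26 × 6109 = 8239.46.
Difference: 6720.234 − 8239.46 = -1519.226, i.e. -1519.2 to one decimal place.
The peach type would prefer the pooling outcome.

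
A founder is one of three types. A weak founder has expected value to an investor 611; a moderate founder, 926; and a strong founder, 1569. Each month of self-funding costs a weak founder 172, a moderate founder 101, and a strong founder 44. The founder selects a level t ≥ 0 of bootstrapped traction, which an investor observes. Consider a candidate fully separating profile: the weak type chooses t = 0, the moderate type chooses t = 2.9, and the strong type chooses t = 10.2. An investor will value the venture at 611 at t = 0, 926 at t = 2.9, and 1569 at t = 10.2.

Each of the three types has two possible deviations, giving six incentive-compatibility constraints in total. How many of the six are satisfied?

6

Strong (own payoff 1569 − 44×10.2 = 1120.2): to t=0 gives 611 → no gain ✓; to t=2.9 gives 926 − 44×2.9 = 798.4 → no gain ✓.
Moderate (own payoff 926 − 101×2.9 = 633.1): to t=0 gives 611 → no gain ✓; to t=10.2 gives 1569 − 101×10.2 = 538.8 → no gain ✓.
Weak (own payoff 611): to t=2.9 gives 926 − 172×2.9 = 427.2 → no gain ✓; to t=10.2 gives 1569 − 172×10.2 = -185.4 → no gain ✓.
6 of the 6 constraints hold; this profile is a separating equilibrium.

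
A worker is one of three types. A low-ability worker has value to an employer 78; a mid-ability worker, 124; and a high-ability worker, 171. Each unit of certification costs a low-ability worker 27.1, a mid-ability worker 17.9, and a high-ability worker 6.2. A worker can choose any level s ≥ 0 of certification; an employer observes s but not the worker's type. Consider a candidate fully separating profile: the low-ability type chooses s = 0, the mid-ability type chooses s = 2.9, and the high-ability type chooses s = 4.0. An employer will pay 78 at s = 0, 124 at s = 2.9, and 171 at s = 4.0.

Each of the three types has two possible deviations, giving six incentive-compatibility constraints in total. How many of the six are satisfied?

4

High-ability (own payoff 171 − 6.2×4.0 = 146.2): to s=0 gives 78 → no gain ✓; to s=2.9 gives 124 − 6.2×2.9 = 106.02 → no gain ✓.
Mid-ability (own payoff 124 − 17.9×2.9 = 72.09): to s=0 gives 78 → profitable ✗; to s=4.0 gives 171 − 17.9×4.0 = 99.4 → profitable ✗.
Low-ability (own payoff 78): to s=2.9 gives 124 − 27.1×2.9 = 45.41 → no gain ✓; to s=4.0 gives 171 − 27.1×4.0 = 62.6 → no gain ✓.
4 of the 6 constraints hold; not an equilibrium.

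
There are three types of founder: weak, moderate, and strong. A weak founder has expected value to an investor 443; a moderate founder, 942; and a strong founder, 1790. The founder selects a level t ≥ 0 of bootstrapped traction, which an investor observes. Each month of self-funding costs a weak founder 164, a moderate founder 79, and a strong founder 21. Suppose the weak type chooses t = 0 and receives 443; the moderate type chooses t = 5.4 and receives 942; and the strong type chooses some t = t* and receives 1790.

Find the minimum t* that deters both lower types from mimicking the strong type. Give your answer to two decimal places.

16.13

Moderate type (on-path payoff 942 − 79×5.4 = 515.4) won't mimic when 515.4 ≥ 1790 − 79·t*, i.e. t* ≥ 16.13.
Weak type (on-path payoff 443) won't mimic when 443 ≥ 1790 − 164·t*, i.e. t* ≥ 8.21.
Both must hold, so t* = max(8.21, 16.13) = 16.13. The moderate type's constraint binds.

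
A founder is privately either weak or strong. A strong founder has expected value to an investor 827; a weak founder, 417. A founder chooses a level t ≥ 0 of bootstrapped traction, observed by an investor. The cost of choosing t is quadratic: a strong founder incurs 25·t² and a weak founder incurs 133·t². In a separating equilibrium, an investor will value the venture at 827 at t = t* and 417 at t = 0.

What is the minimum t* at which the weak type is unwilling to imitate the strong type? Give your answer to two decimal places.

1.76

The weak type at t = 0 receives 417; imitating at t* yields 827 − 133·t*².
Indifference: 417 = 827 − 133·t*², so t*² = (827 − 417) / 133 ≈ 3.0827.
t* = √3.0827 ≈ 1.76.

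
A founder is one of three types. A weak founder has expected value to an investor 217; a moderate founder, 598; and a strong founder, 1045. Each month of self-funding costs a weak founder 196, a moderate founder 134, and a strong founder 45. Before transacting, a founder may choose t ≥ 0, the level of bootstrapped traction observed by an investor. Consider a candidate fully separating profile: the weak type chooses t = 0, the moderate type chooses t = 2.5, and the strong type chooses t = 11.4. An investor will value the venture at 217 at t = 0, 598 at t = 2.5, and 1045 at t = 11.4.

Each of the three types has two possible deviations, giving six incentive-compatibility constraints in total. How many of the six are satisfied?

Moderate (own payoff 598 − 134×2.5 = 263): to t=0 gives 217 → no gain ✓; to t=11.4 gives 1045 − 134×11.4 = -482.6 → no gain ✓.
Strong (own payoff 1045 − 45×11.4 = 532): to t=0 gives 217 → no gain ✓; to t=2.5 gives 598 − 45×2.5 = 485.5 → no gain ✓.
Weak (own payoff 217): to t=2.5 gives 598 − 196×2.5 = 108 → no gain ✓; to t=11.4 gives 1045 − 196×11.4 = -1189.4 → no gain ✓.
6 of the 6 constraints hold; this profile is a separating equilibrium.

6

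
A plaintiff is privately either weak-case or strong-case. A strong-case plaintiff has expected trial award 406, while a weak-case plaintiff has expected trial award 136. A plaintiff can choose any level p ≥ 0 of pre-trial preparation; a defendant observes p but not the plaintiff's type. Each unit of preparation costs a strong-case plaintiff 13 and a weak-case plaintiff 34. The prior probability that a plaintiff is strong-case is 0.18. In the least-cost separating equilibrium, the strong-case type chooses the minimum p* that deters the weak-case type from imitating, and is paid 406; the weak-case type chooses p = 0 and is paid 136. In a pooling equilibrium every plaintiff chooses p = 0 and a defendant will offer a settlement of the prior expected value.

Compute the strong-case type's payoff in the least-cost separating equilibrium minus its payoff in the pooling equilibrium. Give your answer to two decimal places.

Least-cost separating signal: p* solves 136 = 406 − 34·p*, so p* = (406 − 136)/34 ≈ 7.9412.
Strong-case type's separating payoff: 406 − 13 × p* = 406 − 13 × (406 − 136)/34 = 406 − 3510/34 ≈ 302.7647.
Pooling payoff: 0.18 × 406 + 0.82 × 136 = 184.6.
Difference: 302.7647 − 184.6 = 118.1647, i.e. 118.16 to two decimal places.
The strong-case type prefers to separate.

118.16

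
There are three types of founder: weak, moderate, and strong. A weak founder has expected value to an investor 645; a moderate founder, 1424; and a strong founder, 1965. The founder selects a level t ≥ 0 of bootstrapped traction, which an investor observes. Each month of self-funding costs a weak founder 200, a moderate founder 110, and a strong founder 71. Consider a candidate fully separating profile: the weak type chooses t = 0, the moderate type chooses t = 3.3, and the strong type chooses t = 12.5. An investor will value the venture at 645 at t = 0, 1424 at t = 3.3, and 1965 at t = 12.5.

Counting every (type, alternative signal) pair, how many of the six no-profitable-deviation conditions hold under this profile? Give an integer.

4

Weak (own payoff 645): to t=3.3 gives 1424 − 200×3.3 = 764 → profitable ✗; to t=12.5 gives 1965 − 200×12.5 = -535 → no gain ✓.
Moderate (own payoff 1424 − 110×3.3 = 1061): to t=0 gives 645 → no gain ✓; to t=12.5 gives 1965 − 110×12.5 = 590 → no gain ✓.
Strong (own payoff 1965 − 71×12.5 = 1077.5): to t=0 gives 645 → no gain ✓; to t=3.3 gives 1424 − 71×3.3 = 1189.7 → profitable ✗.
4 of the 6 constraints hold; not an equilibrium.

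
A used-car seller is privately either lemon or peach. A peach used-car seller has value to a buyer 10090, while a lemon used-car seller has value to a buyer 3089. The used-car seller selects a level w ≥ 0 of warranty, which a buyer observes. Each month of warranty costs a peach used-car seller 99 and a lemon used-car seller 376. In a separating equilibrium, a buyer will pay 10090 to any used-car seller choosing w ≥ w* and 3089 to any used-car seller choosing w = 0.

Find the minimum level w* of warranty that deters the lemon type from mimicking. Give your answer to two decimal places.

18.62

A lemon used-car seller choosing w = 0 receives 3089.
Imitating at w* instead would pay 10090 at cost 376·w*, netting 10090 − 376·w*.
Indifference: 3089 = 10090 − 376·w*, so w* = (10090 − 3089) / 376 ≈ 18.62.
This is the lemon type's binding incentive-compatibility constraint; any w ≥ 18.62 sustains separation on that side.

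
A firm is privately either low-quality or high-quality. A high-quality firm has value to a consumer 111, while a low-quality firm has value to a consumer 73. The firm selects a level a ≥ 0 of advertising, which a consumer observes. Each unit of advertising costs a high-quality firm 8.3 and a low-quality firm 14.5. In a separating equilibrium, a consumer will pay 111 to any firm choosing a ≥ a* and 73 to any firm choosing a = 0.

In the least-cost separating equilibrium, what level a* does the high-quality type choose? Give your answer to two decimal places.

2.62

A low-quality firm choosing a = 0 receives 73.
Imitating at a* instead would pay 111 at cost 14.5·a*, netting 111 − 14.5·a*.
Indifference: 73 = 111 − 14.5·a*, so a* = (111 − 73) / 14.5 ≈ 2.62.
This is the low-quality type's binding incentive-compatibility constraint; any a ≥ 2.62 sustains separation on that side.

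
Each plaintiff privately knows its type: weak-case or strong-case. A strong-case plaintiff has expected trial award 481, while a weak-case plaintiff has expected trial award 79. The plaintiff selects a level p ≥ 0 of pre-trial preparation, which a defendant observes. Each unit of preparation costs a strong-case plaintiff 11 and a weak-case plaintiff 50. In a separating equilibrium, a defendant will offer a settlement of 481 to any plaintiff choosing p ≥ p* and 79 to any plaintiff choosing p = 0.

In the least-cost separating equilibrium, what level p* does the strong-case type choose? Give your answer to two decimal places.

8.04

A weak-case plaintiff choosing p = 0 receives 79.
Imitating at p* instead would pay 481 at cost 50·p*, netting 481 − 50·p*.
Indifference: 79 = 481 − 50·p*, so p* = (481 − 79) / 50 = 8.04.
At p* the weak-case type's incentive constraint just binds; the strong-case type strictly prefers p* since its per-unit cost is lower.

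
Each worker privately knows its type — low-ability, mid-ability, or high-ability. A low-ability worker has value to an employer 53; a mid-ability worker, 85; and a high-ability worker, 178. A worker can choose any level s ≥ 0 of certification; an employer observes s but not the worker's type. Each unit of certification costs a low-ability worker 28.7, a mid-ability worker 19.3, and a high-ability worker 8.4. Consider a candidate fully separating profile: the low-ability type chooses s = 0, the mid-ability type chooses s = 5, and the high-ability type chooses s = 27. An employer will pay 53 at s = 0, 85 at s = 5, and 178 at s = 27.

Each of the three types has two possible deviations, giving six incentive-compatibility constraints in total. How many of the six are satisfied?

3

High-ability (own payoff 178 − 8.4×27 = -48.8): to s=0 gives 53 → profitable ✗; to s=5 gives 85 − 8.4×5 = 43 → profitable ✗.
Low-ability (own payoff 53): to s=5 gives 85 − 28.7×5 = -58.5 → no gain ✓; to s=27 gives 178 − 28.7×27 = -596.9 → no gain ✓.
Mid-ability (own payoff 85 − 19.3×5 = -11.5): to s=0 gives 53 → profitable ✗; to s=27 gives 178 − 19.3×27 = -343.1 → no gain ✓.
3 of the 6 constraints hold; not an equilibrium.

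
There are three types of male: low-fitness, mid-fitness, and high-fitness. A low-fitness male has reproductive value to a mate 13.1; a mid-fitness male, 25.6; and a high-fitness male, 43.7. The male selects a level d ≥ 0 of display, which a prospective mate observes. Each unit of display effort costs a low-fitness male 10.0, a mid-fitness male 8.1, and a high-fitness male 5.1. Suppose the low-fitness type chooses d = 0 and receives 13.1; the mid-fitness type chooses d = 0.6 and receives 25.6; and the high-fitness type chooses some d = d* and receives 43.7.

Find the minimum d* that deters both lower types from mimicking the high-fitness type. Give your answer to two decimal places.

Mid-fitness type (on-path payoff 25.6 − 8.1×0.6 = 20.74) won't mimic when 20.74 ≥ 43.7 − 8.1·d*, i.e. d* ≥ 2.83.
Low-fitness type (on-path payoff 13.1) won't mimic when 13.1 ≥ 43.7 − 10.0·d*, i.e. d* ≥ 3.06.
Both must hold, so d* = max(3.06, 2.83) = 3.06. The low-fitness type's constraint binds.

3.06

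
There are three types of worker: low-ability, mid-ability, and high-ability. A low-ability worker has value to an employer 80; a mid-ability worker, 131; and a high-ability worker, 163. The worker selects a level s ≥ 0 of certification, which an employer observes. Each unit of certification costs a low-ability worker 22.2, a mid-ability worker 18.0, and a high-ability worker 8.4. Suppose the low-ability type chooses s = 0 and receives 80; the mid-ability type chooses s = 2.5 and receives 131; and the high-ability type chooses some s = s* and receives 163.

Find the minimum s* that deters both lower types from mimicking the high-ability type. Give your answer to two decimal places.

Low-ability type (on-path payoff 80) won't mimic when 80 ≥ 163 − 22.2·s*, i.e. s* ≥ 3.74.
Mid-ability type (on-path payoff 131 − 18.0×2.5 = 86) won't mimic when 86 ≥ 163 − 18.0·s*, i.e. s* ≥ 4.28.
Both must hold, so s* = max(3.74, 4.28) = 4.28. The mid-ability type's constraint binds.

4.28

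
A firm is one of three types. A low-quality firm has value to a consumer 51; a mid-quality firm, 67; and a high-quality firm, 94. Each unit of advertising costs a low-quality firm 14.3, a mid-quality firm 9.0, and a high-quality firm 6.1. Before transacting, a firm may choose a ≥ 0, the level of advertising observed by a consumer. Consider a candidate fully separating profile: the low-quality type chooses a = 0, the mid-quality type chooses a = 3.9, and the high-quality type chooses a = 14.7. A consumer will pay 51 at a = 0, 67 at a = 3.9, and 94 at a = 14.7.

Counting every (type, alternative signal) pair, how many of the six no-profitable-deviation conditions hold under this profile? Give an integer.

3

Mid-quality (own payoff 67 − 9.0×3.9 = 31.9): to a=0 gives 51 → profitable ✗; to a=14.7 gives 94 − 9.0×14.7 = -38.3 → no gain ✓.
High-quality (own payoff 94 − 6.1×14.7 = 4.33): to a=0 gives 51 → profitable ✗; to a=3.9 gives 67 − 6.1×3.9 = 43.21 → profitable ✗.
Low-quality (own payoff 51): to a=3.9 gives 67 − 14.3×3.9 = 11.23 → no gain ✓; to a=14.7 gives 94 − 14.3×14.7 = -116.21 → no gain ✓.
3 of the 6 constraints hold; not an equilibrium.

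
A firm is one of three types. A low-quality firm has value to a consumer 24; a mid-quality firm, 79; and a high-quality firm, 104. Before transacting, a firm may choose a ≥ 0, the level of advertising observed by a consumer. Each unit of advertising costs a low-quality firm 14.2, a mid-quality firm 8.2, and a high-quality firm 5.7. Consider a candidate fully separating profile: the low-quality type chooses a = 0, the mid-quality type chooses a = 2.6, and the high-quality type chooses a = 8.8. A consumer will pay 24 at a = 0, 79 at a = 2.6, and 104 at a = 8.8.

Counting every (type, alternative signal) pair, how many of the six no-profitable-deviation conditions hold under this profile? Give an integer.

High-quality (own payoff 104 − 5.7×8.8 = 53.84): to a=0 gives 24 → no gain ✓; to a=2.6 gives 79 − 5.7×2.6 = 64.18 → profitable ✗.
Low-quality (own payoff 24): to a=2.6 gives 79 − 14.2×2.6 = 42.08 → profitable ✗; to a=8.8 gives 104 − 14.2×8.8 = -20.96 → no gain ✓.
Mid-quality (own payoff 79 − 8.2×2.6 = 57.68): to a=0 gives 24 → no gain ✓; to a=8.8 gives 104 − 8.2×8.8 = 31.84 → no gain ✓.
4 of the 6 constraints hold; not an equilibrium.

4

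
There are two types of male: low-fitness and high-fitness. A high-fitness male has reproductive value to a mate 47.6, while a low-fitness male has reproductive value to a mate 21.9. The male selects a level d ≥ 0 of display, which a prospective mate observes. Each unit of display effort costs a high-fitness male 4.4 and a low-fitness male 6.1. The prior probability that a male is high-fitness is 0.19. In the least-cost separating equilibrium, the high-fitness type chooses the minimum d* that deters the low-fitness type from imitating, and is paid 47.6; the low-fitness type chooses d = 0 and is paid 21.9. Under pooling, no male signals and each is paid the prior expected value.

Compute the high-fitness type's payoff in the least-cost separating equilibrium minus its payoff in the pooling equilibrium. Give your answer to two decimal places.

Least-cost separating signal: d* solves 21.9 = 47.6 − 6.1·d*, so d* = (47.6 − 21.9)/6.1 ≈ 4.2131.
High-fitness type's separating payoff: 47.6 − 4.4 × d* = 47.6 − 4.4 × (47.6 − 21.9)/6.1 = 47.6 − 113.08/6.1 ≈ 29.0623.
Pooling payoff: 0.19 × 47.6 + 0.81 × 21.9 = 26.783.
Difference: 29.0623 − 26.783 = 2.2793, i.e. 2.28 to two decimal places.
The high-fitness type prefers to separate.

2.28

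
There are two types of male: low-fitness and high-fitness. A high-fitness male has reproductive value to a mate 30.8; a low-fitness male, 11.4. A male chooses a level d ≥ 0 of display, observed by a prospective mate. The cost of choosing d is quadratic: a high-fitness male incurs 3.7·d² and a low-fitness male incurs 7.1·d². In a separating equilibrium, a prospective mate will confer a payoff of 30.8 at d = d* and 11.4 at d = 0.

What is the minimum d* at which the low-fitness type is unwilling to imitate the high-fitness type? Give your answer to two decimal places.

The low-fitness type at d = 0 receives 11.4; imitating at d* yields 30.8 − 7.1·d*².
Indifference: 11.4 = 30.8 − 7.1·d*², so d*² = (30.8 − 11.4) / 7.1 ≈ 2.7324.
d* = √2.7324 ≈ 1.65.

1.65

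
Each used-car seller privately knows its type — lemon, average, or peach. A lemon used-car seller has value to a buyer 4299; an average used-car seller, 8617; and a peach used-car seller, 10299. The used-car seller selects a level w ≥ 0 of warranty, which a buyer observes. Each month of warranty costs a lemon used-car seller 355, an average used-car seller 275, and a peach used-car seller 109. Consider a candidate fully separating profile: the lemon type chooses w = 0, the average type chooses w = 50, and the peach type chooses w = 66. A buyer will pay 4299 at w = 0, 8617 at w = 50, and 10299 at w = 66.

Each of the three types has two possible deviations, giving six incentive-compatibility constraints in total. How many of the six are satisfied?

3

Lemon (own payoff 4299): to w=50 gives 8617 − 355×50 = -9133 → no gain ✓; to w=66 gives 10299 − 355×66 = -13131 → no gain ✓.
Peach (own payoff 10299 − 109×66 = 3105): to w=0 gives 4299 → profitable ✗; to w=50 gives 8617 − 109×50 = 3167 → profitable ✗.
Average (own payoff 8617 − 275×50 = -5133): to w=0 gives 4299 → profitable ✗; to w=66 gives 10299 − 275×66 = -7851 → no gain ✓.
3 of the 6 constraints hold; not an equilibrium.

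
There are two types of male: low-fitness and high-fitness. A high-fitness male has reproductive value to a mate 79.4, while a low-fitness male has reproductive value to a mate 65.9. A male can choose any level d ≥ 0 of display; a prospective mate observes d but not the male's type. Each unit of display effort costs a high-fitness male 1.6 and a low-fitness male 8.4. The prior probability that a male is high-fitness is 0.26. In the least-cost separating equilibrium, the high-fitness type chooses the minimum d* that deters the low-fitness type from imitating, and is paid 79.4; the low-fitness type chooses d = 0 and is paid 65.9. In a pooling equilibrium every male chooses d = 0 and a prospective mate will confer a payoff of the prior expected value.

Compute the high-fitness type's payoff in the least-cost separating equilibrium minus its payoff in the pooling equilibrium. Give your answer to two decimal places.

7.42

Least-cost separating signal: d* solves 65.9 = 79.4 − 8.4·d*, so d* = (79.4 − 65.9)/8.4 ≈ 1.6071.
High-fitness type's separating payoff: 79.4 − 1.6 × d* = 79.4 − 1.6 × (79.4 − 65.9)/8.4 = 79.4 − 21.6/8.4 ≈ 76.8286.
Pooling payoff: 0.26 × 79.4 + 0.74 × 65.9 = 69.41.
Difference: 76.8286 − 69.41 = 7.4186, i.e. 7.42 to two decimal places.
The high-fitness type prefers to separate.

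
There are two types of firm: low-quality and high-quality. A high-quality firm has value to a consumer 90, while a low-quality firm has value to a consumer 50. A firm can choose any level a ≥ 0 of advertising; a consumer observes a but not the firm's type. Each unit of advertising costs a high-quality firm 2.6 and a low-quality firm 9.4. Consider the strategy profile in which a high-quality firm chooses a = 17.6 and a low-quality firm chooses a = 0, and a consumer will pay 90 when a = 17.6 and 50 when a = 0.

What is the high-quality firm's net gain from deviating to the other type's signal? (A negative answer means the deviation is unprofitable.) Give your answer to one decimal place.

5.8

Playing a = 17.6 the high-quality firm receives 90 − 2.6 × 17.6 = 44.24.
Deviating to a = 0 yields 50 instead.
Gain from deviating: 50 − 44.24 = 5.76, i.e. 5.8 to one decimal place.
The gain is positive, so the high-quality type's incentive-compatibility constraint is violated — this profile is not a separating equilibrium.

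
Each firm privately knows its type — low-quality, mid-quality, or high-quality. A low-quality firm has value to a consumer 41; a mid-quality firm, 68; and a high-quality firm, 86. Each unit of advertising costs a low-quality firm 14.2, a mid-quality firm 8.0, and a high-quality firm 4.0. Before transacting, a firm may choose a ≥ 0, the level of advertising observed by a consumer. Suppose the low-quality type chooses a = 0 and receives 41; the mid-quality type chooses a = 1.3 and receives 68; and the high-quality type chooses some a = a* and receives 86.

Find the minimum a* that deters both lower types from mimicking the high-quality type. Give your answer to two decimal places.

3.55

Low-quality type (on-path payoff 41) won't mimic when 41 ≥ 86 − 14.2·a*, i.e. a* ≥ 3.17.
Mid-quality type (on-path payoff 68 − 8.0×1.3 = 57.6) won't mimic when 57.6 ≥ 86 − 8.0·a*, i.e. a* ≥ 3.55.
Both must hold, so a* = max(3.17, 3.55) = 3.55. The mid-quality type's constraint binds.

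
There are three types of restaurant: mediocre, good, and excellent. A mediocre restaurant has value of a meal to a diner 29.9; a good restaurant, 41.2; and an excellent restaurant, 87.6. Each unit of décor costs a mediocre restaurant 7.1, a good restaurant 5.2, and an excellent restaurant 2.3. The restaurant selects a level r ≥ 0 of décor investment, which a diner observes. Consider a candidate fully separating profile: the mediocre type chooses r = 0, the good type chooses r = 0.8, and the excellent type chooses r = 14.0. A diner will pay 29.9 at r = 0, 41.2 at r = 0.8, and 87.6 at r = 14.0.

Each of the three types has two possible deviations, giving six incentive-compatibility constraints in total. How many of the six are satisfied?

5

Excellent (own payoff 87.6 − 2.3×14.0 = 55.4): to r=0 gives 29.9 → no gain ✓; to r=0.8 gives 41.2 − 2.3×0.8 = 39.36 → no gain ✓.
Mediocre (own payoff 29.9): to r=0.8 gives 41.2 − 7.1×0.8 = 35.52 → profitable ✗; to r=14.0 gives 87.6 − 7.1×14.0 = -11.8 → no gain ✓.
Good (own payoff 41.2 − 5.2×0.8 = 37.04): to r=0 gives 29.9 → no gain ✓; to r=14.0 gives 87.6 − 5.2×14.0 = 14.8 → no gain ✓.
5 of the 6 constraints hold; not an equilibrium.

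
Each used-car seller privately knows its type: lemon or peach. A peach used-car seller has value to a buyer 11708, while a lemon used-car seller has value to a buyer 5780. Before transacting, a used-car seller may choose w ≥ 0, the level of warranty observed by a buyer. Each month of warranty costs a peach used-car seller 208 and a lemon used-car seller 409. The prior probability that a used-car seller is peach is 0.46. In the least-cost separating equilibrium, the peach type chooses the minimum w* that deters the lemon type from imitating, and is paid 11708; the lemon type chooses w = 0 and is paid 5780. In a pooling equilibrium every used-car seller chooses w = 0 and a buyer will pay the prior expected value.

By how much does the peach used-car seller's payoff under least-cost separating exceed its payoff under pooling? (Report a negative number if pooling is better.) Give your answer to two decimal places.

186.39

Least-cost separating signal: w* solves 5780 = 11708 − 409·w*, so w* = (11708 − 5780)/409 ≈ 14.4939.
Peach type's separating payoff: 11708 − 208 × w* = 11708 − 208 × (11708 − 5780)/409 = 11708 − 1233024/409 ≈ 8693.2714.
Pooling payoff: 0.46 × 11708 + 0.54 × 5780 = 8506.88.
Difference: 8693.2714 − 8506.88 = 186.3914, i.e. 186.39 to two decimal places.
The peach type prefers to separate.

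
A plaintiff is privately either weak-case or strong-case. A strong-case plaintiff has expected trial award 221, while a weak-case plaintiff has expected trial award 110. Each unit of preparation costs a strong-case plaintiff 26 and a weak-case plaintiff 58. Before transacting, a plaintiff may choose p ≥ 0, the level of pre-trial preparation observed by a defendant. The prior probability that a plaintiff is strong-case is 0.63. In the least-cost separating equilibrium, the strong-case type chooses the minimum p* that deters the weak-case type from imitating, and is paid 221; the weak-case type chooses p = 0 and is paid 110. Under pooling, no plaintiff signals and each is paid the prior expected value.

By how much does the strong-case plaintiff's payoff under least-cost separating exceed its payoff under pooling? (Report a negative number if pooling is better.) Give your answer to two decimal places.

Least-cost separating signal: p* solves 110 = 221 − 58·p*, so p* = (221 − 110)/58 ≈ 1.9138.
Strong-case type's separating payoff: 221 − 26 × p* = 221 − 26 × (221 − 110)/58 = 221 − 2886/58 ≈ 171.2414.
Pooling payoff: 0.63 × 221 + 0.37 × 110 = 179.93.
Difference: 171.2414 − 179.93 = -8.6886, i.e. -8.69 to two decimal places.
The strong-case type would prefer the pooling outcome.

-8.69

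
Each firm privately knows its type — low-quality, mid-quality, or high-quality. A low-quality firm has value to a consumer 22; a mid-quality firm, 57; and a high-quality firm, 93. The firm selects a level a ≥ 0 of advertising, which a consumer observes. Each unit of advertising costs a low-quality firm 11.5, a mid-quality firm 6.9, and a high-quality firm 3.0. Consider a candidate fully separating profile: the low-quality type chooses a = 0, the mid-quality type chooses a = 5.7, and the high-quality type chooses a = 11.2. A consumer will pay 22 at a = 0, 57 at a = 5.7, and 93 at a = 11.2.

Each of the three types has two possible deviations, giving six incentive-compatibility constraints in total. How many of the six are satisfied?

5

Low-quality (own payoff 22): to a=5.7 gives 57 − 11.5×5.7 = -8.55 → no gain ✓; to a=11.2 gives 93 − 11.5×11.2 = -35.8 → no gain ✓.
Mid-quality (own payoff 57 − 6.9×5.7 = 17.67): to a=0 gives 22 → profitable ✗; to a=11.2 gives 93 − 6.9×11.2 = 15.72 → no gain ✓.
High-quality (own payoff 93 − 3.0×11.2 = 59.4): to a=0 gives 22 → no gain ✓; to a=5.7 gives 57 − 3.0×5.7 = 39.9 → no gain ✓.
5 of the 6 constraints hold; not an equilibrium.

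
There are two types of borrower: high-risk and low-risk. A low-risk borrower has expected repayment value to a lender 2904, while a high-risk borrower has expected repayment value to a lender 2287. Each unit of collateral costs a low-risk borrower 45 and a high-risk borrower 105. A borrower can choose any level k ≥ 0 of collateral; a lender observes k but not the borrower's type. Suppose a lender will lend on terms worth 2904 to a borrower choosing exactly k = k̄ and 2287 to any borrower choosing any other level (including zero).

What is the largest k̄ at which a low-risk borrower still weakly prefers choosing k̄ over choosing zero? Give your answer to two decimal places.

Choosing k̄ yields the low-risk type 2904 − 45·k̄; choosing zero yields 2287.
The low-risk type is indifferent at 2904 − 45·k̄ = 2287, i.e. k̄ = (2904 − 2287) / 45 ≈ 13.71.
For any k̄ above 13.71 the low-risk type would rather pool at zero, so separation collapses.

13.71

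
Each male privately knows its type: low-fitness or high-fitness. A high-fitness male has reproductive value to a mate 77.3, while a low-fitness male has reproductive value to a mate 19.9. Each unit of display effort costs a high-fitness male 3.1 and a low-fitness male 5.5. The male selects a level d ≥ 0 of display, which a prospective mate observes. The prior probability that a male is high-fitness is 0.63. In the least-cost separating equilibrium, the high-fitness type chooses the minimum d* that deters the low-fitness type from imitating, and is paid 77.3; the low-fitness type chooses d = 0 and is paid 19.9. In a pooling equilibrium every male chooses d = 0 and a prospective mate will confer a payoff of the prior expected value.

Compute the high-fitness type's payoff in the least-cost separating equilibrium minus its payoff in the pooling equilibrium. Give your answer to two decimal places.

-11.11

Least-cost separating signal: d* solves 19.9 = 77.3 − 5.5·d*, so d* = (77.3 − 19.9)/5.5 ≈ 10.4364.
High-fitness type's separating payoff: 77.3 − 3.1 × d* = 77.3 − 3.1 × (77.3 − 19.9)/5.5 = 77.3 − 177.94/5.5 ≈ 44.9473.
Pooling payoff: 0.63 × 77.3 + 0.37 × 19.9 = 56.062.
Difference: 44.9473 − 56.062 = -11.1147, i.e. -11.11 to two decimal places.
The high-fitness type would prefer the pooling outcome.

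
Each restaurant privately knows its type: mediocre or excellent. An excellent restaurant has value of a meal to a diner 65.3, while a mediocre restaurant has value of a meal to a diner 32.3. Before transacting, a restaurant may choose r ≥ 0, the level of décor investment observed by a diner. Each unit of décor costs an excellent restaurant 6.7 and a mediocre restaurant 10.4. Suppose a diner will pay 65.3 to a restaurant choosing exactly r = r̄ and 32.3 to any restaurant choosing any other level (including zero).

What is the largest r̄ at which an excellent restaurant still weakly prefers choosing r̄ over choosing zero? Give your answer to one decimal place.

Choosing r̄ yields the excellent type 65.3 − 6.7·r̄; choosing zero yields 32.3.
The excellent type is indifferent at 65.3 − 6.7·r̄ = 32.3, i.e. r̄ = (65.3 − 32.3) / 6.7 ≈ 4.9.
For any r̄ above 4.9 the excellent type would rather pool at zero, so separation collapses.

4.9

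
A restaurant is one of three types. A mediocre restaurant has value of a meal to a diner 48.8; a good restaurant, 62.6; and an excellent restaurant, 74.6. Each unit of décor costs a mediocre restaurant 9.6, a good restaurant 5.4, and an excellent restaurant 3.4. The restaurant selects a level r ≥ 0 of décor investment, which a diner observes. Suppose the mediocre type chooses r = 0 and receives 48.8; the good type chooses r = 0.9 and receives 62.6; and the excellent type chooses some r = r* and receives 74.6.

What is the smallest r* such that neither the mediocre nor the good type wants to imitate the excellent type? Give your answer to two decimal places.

Good type (on-path payoff 62.6 − 5.4×0.9 = 57.74) won't mimic when 57.74 ≥ 74.6 − 5.4·r*, i.e. r* ≥ 3.12.
Mediocre type (on-path payoff 48.8) won't mimic when 48.8 ≥ 74.6 − 9.6·r*, i.e. r* ≥ 2.69.
Both must hold, so r* = max(2.69, 3.12) = 3.12. The good type's constraint binds.

3.12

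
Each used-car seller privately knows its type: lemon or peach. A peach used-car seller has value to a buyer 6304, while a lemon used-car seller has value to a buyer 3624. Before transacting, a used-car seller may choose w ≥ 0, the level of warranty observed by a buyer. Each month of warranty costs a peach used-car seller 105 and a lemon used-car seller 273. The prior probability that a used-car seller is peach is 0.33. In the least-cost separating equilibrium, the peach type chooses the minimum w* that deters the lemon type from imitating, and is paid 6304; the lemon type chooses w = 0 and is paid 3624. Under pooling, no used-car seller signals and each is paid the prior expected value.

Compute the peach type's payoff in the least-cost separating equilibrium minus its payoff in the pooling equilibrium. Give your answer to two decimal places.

Least-cost separating signal: w* solves 3624 = 6304 − 273·w*, so w* = (6304 − 3624)/273 ≈ 9.8168.
Peach type's separating payoff: 6304 − 105 × w* = 6304 − 105 × (6304 − 3624)/273 = 6304 − 281400/273 ≈ 5273.2308.
Pooling payoff: 0.33 × 6304 + 0.67 × 3624 = 4508.4.
Difference: 5273.2308 − 4508.4 = 764.8308, i.e. 764.83 to two decimal places.
The peach type prefers to separate.

764.83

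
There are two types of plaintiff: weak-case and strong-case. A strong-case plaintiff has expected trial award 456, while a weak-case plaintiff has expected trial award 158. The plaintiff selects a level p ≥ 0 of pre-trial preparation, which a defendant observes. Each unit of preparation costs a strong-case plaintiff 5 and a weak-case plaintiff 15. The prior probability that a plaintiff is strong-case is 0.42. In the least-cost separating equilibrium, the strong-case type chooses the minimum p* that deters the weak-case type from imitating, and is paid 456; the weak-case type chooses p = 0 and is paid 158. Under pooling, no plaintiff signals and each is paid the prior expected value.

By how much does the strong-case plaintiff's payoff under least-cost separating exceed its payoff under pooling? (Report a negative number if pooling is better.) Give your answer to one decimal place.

73.5

Least-cost separating signal: p* solves 158 = 456 − 15·p*, so p* = (456 − 158)/15 ≈ 19.8667.
Strong-case type's separating payoff: 456 − 5 × p* = 456 − 5 × (456 − 158)/15 = 456 − 1490/15 ≈ 356.667.
Pooling payoff: 0.42 × 456 + 0.58 × 158 = 283.16.
Difference: 356.667 − 283.16 = 73.507, i.e. 73.5 to one decimal place.
The strong-case type prefers to separate.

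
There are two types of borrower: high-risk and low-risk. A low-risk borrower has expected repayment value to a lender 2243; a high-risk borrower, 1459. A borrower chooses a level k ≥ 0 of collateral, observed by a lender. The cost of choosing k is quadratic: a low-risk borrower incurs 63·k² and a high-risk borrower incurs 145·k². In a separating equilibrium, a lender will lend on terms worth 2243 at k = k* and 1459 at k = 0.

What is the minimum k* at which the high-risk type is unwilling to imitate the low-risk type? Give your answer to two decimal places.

2.33

The high-risk type at k = 0 receives 1459; imitating at k* yields 2243 − 145·k*².
Indifference: 1459 = 2243 − 145·k*², so k*² = (2243 − 1459) / 145 ≈ 5.4069.
k* = √5.4069 ≈ 2.33.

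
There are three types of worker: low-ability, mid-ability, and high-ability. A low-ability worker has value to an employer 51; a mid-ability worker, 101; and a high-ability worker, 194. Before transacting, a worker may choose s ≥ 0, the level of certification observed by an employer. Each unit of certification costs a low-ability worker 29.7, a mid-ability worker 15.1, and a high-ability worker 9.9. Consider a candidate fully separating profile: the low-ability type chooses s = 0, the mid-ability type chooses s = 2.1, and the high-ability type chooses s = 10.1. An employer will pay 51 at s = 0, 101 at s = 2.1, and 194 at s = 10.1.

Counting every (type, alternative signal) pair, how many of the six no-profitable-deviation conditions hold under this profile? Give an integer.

High-ability (own payoff 194 − 9.9×10.1 = 94.01): to s=0 gives 51 → no gain ✓; to s=2.1 gives 101 − 9.9×2.1 = 80.21 → no gain ✓.
Mid-ability (own payoff 101 − 15.1×2.1 = 69.29): to s=0 gives 51 → no gain ✓; to s=10.1 gives 194 − 15.1×10.1 = 41.49 → no gain ✓.
Low-ability (own payoff 51): to s=2.1 gives 101 − 29.7×2.1 = 38.63 → no gain ✓; to s=10.1 gives 194 − 29.7×10.1 = -105.97 → no gain ✓.
6 of the 6 constraints hold; this profile is a separating equilibrium.

6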